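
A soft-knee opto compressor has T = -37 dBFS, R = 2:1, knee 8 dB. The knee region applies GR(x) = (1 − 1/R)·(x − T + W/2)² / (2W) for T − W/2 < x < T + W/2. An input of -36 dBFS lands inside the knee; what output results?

x − T + W/2 = -36 − (-37) + 4 = 5.
GR = (1 − 1/2) × 5² / 16 = 0.5 × 25 / 16 = 0.78125 dB.
Output = -36 − 0.78125 = -36.78125 dBFS.

-36.78125 dBFS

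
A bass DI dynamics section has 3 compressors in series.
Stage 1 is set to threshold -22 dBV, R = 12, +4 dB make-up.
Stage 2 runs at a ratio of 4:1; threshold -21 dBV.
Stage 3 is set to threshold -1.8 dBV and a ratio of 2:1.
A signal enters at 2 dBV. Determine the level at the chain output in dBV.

Stage 1: 2 dBV is 24 dB over -22 dBV; at 12:1 that becomes 2 dB over, giving -20 dBV; +4 dB make-up → -16 dBV.
Stage 2: -16 dBV is 5 dB over -21 dBV; at 4:1 that becomes 1.25 dB over, giving -19.75 dBV.
Stage 3: -19.75 dBV is at or below the -1.8 dBV threshold — no compression; output -19.75 dBV.

-19.75 dBV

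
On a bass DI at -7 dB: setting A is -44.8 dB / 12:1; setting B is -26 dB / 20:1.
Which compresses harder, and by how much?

A: GR = 37.8 − 37.8/12 = 34.65 dB.
B: GR = 19 − 19/20 = 18.05 dB.
Difference: 16.6 dB in favour of A.

A, by 16.6 dB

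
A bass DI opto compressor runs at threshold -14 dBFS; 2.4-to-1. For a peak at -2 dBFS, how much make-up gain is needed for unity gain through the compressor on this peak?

7 dB

The peak compresses to -14 + 12/2.4 = -9 dBFS.
To reach -2 dBFS requires -2 − (-9) = 7 dB of make-up.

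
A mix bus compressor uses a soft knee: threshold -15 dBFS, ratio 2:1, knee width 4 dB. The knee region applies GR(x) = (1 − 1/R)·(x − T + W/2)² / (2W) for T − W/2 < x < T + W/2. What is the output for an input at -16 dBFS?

x − T + W/2 = -16 − (-15) + 2 = 1.
GR = (1 − 1/2) × 1² / 8 = 0.5 × 1 / 8 = 0.0625 dB.
Output = -16 − 0.0625 = -16.0625 dBFS.

-16.0625 dBFS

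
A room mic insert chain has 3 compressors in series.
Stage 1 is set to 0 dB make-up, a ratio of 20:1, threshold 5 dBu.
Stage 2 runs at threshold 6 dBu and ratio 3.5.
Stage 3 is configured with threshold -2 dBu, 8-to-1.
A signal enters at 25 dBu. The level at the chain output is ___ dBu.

-1 dBu

Stage 1: 20 dB above 5 dBu, reduced 20:1 to 1 dB above → 6 dBu.
Stage 2: below threshold (6 ≤ 6); passes unchanged; output 6 dBu.
Stage 3: 8 dB above -2 dBu, reduced 8:1 to 1 dB above → -1 dBu.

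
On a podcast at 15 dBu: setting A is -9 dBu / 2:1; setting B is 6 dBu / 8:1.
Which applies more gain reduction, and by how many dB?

A: GR = 24 − 24/2 = 12 dB.
B: GR = 9 − 9/8 = 7.875 dB.
Difference: 4.125 dB in favour of A.

A, by 4.125 dB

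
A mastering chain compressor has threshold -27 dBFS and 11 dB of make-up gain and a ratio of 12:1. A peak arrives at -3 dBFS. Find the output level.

-14 dBFS

-3 dBFS sits 24 dB over threshold.
The 24 dB excess becomes 2 dB after 12:1 reduction.
So the level is -27 + 2 = -25 dBFS; make-up adds 11 dB, giving -14 dBFS.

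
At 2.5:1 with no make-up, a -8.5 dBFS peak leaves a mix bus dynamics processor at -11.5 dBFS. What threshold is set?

Input is 5 dB above T (since output overshoot × R = input overshoot: (-11.5 − T)·2.5 = -8.5 − T gives T = -13.5 dBFS).
Check: -13.5 + (-8.5 − (-13.5))/2.5 = -13.5 + 2 = -11.5 dBFS. ✓

-13.5 dBFS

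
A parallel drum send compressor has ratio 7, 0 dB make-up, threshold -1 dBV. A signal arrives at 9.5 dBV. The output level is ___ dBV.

0.5 dBV

9.5 dBV sits 10.5 dB over threshold.
The 10.5 dB excess becomes 1.5 dB after 7:1 reduction.
So the level is -1 + 1.5 = 0.5 dBV.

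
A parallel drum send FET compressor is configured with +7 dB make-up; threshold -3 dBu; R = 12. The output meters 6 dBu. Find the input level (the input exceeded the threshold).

Remove make-up: 6 − 7 = -1 dBu.
The compressed level sits -1 − (-3) = 2 dB over threshold.
Undo the ratio: input overshoot = 2 × 12 = 24 dB, giving input = 21 dBu.

21 dBu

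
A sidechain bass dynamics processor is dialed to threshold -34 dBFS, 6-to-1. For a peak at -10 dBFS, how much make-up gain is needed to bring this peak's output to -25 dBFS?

Without make-up, output = threshold + overshoot/6 = -34 + 4 = -30 dBFS.
Gap to target: 5 dB.

5 dB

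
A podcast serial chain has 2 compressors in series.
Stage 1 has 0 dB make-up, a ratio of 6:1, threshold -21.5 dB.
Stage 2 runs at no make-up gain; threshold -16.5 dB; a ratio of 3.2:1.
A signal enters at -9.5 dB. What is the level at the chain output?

-19.5 dB

Stage 1: -9.5 dB is 12 dB over -21.5 dB; at 6:1 that becomes 2 dB over, giving -19.5 dB.
Stage 2: -19.5 dB ≤ -16.5 dB, so stage 2 doesn't engage; output -19.5 dB.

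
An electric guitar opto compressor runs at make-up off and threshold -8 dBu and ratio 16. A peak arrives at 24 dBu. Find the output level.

-6 dBu

The input is 32 dB above the -8 dBu threshold.
16:1 compression reduces that to 32/16 = 2 dB over.
Output = -8 + 2 = -6 dBu.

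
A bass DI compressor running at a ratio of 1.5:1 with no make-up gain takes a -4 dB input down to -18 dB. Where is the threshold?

-46 dB

Gain reduction = -4 − (-18) = 14 dB; output overshoot = GR / (R − 1) = 14 / 0.5 = 28 dB.
Threshold = output − output overshoot = -18 − 28 = -46 dB.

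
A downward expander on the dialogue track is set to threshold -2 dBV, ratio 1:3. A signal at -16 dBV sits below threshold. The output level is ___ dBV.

-44 dBV

Undershoot = (-2) − (-16) = 14 dB.
At 1:3, that expands to 42 dB under threshold.
Output = -2 − 42 = -44 dBV.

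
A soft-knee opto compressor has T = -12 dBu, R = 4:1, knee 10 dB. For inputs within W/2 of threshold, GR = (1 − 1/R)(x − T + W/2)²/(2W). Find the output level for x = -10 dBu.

-11.8375 dBu

x − T + W/2 = -10 − (-12) + 5 = 7.
GR = (1 − 1/4) × 7² / 20 = 0.75 × 49 / 20 = 1.8375 dB.
Output = -10 − 1.8375 = -11.8375 dBu.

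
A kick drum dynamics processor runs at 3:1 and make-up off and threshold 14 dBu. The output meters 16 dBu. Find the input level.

The compressed level sits 16 − 14 = 2 dB over threshold.
Input overshoot = R × output overshoot = 6 dB → input = 14 + 6 = 20 dBu.

20 dBu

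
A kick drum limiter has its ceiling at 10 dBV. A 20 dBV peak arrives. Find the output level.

10 dBV

The limiter clamps the peak to its 10 dBV ceiling.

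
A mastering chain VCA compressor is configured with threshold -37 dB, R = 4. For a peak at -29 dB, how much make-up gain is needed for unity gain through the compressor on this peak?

Without make-up, output = threshold + overshoot/4 = -37 + 2 = -35 dB.
Gap to target: 6 dB.

6 dB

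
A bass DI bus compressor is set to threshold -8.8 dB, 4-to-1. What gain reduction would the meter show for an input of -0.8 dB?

6 dB

Overshoot = -0.8 − (-8.8) = 8 dB.
A 4:1 ratio leaves 2 dB of that excess.
Gain reduction = 8 − 2 = 6 dB.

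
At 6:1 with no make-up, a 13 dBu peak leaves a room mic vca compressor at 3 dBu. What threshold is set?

Input is 12 dB above T (since output overshoot × R = input overshoot: (3 − T)·6 = 13 − T gives T = 1 dBu).
Check: 1 + (13 − 1)/6 = 1 + 2 = 3 dBu. ✓

1 dBu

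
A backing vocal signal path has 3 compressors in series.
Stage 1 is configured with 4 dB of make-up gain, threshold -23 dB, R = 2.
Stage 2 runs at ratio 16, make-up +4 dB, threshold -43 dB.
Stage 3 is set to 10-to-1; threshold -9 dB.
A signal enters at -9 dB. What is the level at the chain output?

-37.0625 dB

Stage 1: -9 dB is 14 dB over -23 dB; at 2:1 that becomes 7 dB over, giving -16 dB; +4 dB make-up → -12 dB.
Stage 2: -12 dB is 31 dB over -43 dB; at 16:1 that becomes 1.9375 dB over, giving -41.0625 dB; +4 dB make-up → -37.0625 dB.
Stage 3: -37.0625 dB is at or below the -9 dB threshold — no compression; output -37.0625 dB.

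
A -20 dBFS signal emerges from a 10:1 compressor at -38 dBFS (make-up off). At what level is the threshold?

Gain reduction = -20 − (-38) = 18 dB; output overshoot = GR / (R − 1) = 18 / 9 = 2 dB.
Threshold = output − output overshoot = -38 − 2 = -40 dBFS.

-40 dBFS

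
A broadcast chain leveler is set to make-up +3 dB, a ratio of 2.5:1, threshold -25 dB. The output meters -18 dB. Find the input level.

Remove make-up: -18 − 3 = -21 dB.
That's 4 dB above the -25 dB threshold.
Before 2.5:1 compression the overshoot was 4 × 2.5 = 10 dB, so input = -25 + 10 = -15 dB.

-15 dB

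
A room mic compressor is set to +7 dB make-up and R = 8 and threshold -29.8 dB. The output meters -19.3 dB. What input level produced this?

Before make-up, the level was -19.3 − 7 = -26.3 dB.
Post-compression overshoot = -26.3 − (-29.8) = 3.5 dB.
Input overshoot = R × output overshoot = 28 dB → input = -29.8 + 28 = -1.8 dB.

-1.8 dB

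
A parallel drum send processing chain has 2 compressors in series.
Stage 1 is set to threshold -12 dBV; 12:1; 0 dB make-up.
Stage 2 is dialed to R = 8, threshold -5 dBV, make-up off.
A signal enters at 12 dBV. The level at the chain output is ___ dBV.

-10 dBV

Stage 1: overshoot 24 dB → 24/12 = 2 dB → -10 dBV.
Stage 2: -10 dBV is at or below the -5 dBV threshold — no compression; output -10 dBV.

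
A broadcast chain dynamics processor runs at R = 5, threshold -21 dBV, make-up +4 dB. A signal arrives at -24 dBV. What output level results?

-24 dBV is 3 dB below the -21 dBV threshold, so no gain reduction is applied.
Make-up gain adds 4 dB: -24 + 4 = -20 dBV.

-20 dBV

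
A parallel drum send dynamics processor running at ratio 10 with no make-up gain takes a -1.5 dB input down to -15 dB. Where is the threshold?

Let T be the threshold. Output overshoot = (input overshoot)/R, so -15 − T = (-1.5 − T)/10.
10·(-15 − T) = -1.5 − T → 9·T = -150 − (-1.5) = -148.5.
T = -148.5/9 = -16.5 dB.

-16.5 dB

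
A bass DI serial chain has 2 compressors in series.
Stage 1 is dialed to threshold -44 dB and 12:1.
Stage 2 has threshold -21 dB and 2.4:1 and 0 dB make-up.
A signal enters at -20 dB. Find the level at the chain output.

-42 dB

Stage 1: 24 dB above -44 dB, reduced 12:1 to 2 dB above → -42 dB.
Stage 2: below threshold (-42 ≤ -21); passes unchanged; output -42 dB.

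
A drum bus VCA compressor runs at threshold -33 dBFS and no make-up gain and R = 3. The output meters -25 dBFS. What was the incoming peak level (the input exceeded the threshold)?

-9 dBFS

The compressed level sits -25 − (-33) = 8 dB over threshold.
Undo the ratio: input overshoot = 8 × 3 = 24 dB, giving input = -9 dBFS.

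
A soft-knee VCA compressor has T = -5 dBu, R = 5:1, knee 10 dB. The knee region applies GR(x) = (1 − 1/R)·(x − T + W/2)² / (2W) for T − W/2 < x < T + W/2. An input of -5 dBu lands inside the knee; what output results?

-6 dBu

x − T + W/2 = -5 − (-5) + 5 = 5.
GR = (1 − 1/5) × 5² / 20 = 0.8 × 25 / 20 = 1 dB.
Output = -5 − 1 = -6 dBu.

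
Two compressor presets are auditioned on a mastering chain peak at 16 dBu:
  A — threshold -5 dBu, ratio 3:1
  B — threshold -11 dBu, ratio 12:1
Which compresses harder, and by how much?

A: overshoot 21 dB → output overshoot 7 dB → GR 14 dB.
B: overshoot 27 dB → output overshoot 2.25 dB → GR 24.75 dB.
Difference: 10.75 dB in favour of B.

B, by 10.75 dB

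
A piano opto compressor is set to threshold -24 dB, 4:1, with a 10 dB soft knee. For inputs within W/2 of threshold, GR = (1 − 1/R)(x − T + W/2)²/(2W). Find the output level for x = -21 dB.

x − T + W/2 = -21 − (-24) + 5 = 8.
GR = (1 − 1/4) × 8² / 20 = 0.75 × 64 / 20 = 2.4 dB.
Output = -21 − 2.4 = -23.4 dB.

-23.4 dB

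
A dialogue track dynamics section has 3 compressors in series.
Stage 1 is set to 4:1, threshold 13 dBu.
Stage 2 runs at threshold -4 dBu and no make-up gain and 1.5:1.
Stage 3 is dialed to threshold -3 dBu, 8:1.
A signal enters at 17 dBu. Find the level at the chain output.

Stage 1: overshoot 4 dB → 4/4 = 1 dB → 14 dBu.
Stage 2: overshoot 18 dB → 18/1.5 = 12 dB → 8 dBu.
Stage 3: 11 dB above -3 dBu, reduced 8:1 to 1.375 dB above → -1.625 dBu.

-1.625 dBu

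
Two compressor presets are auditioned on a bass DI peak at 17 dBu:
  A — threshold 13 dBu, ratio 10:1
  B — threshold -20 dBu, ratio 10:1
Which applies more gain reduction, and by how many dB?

B, by 29.7 dB

A: GR = 4 − 4/10 = 3.6 dB.
B: GR = 37 − 37/10 = 33.3 dB.
Difference: 29.7 dB in favour of B.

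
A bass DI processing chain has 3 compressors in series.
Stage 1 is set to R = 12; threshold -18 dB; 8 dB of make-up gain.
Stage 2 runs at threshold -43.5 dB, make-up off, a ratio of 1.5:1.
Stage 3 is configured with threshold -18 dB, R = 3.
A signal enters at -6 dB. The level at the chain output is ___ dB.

Stage 1: 12 dB above -18 dB, reduced 12:1 to 1 dB above → -17 dB; +8 dB make-up → -9 dB.
Stage 2: overshoot 34.5 dB → 34.5/1.5 = 23 dB → -20.5 dB.
Stage 3: -20.5 dB ≤ -18 dB, so stage 3 doesn't engage; output -20.5 dB.

-20.5 dB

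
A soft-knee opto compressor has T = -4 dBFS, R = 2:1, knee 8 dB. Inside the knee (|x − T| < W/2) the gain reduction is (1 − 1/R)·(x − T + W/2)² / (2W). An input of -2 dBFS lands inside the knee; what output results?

x − T + W/2 = -2 − (-4) + 4 = 6.
GR = (1 − 1/2) × 6² / 16 = 0.5 × 36 / 16 = 1.125 dB.
Output = -2 − 1.125 = -3.125 dBFS.

-3.125 dBFS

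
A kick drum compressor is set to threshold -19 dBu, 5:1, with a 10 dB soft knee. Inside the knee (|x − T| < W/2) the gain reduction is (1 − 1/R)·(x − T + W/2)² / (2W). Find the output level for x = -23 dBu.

x − T + W/2 = -23 − (-19) + 5 = 1.
GR = (1 − 1/5) × 1² / 20 = 0.8 × 1 / 20 = 0.04 dB.
Output = -23 − 0.04 = -23.04 dBu.

-23.04 dBu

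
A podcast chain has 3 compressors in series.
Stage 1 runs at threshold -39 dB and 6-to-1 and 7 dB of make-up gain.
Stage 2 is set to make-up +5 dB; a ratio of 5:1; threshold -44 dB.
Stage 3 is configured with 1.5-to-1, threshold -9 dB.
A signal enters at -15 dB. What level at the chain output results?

-35.8 dB

Stage 1: -15 dB is 24 dB over -39 dB; at 6:1 that becomes 4 dB over, giving -35 dB; +7 dB make-up → -28 dB.
Stage 2: -28 dB is 16 dB over -44 dB; at 5:1 that becomes 3.2 dB over, giving -40.8 dB; +5 dB make-up → -35.8 dB.
Stage 3: below threshold (-35.8 ≤ -9); passes unchanged; output -35.8 dB.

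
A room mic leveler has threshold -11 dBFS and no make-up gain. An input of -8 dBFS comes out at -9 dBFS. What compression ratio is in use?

1.5:1

Input overshoot = -8 − (-11) = 3 dB; output overshoot = -9 − (-11) = 2 dB.
Ratio = 3 / 2 = 1.5.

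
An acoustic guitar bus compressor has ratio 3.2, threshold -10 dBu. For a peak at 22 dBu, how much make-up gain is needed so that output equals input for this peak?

22 dB

Without make-up, output = threshold + overshoot/3.2 = -10 + 10 = 0 dBu.
Gap to target: 22 dB.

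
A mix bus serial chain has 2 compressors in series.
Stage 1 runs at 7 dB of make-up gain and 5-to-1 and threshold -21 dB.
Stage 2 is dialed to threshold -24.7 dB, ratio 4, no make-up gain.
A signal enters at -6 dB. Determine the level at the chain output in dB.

Stage 1: 15 dB above -21 dB, reduced 5:1 to 3 dB above → -18 dB; +7 dB make-up → -11 dB.
Stage 2: -11 dB is 13.7 dB over -24.7 dB; at 4:1 that becomes 3.425 dB over, giving -21.275 dB.

-21.275 dB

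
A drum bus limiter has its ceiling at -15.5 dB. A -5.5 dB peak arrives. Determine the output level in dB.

-15.5 dB

A brickwall limiter is an ∞:1 compressor: any input above the ceiling is clamped to -15.5 dB.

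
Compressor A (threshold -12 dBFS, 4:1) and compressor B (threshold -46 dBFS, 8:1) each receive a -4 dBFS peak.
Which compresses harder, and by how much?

A: 8 dB over, compressed to 2 dB over, so 6 dB of GR.
B: 42 dB over, compressed to 5.25 dB over, so 36.75 dB of GR.
B reduces 30.75 dB more.

B, by 30.75 dB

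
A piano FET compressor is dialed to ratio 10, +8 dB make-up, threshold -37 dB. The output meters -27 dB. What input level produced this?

-17 dB

Stripping the +8 dB make-up gives -35 dB at the gain stage.
The compressed level sits -35 − (-37) = 2 dB over threshold.
Input overshoot = R × output overshoot = 20 dB → input = -37 + 20 = -17 dB.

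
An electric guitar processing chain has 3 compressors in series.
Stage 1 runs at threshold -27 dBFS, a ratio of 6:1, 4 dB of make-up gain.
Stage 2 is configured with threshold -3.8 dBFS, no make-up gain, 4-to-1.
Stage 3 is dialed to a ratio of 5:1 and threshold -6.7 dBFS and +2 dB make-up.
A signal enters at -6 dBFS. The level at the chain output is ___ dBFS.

Stage 1: overshoot 21 dB → 21/6 = 3.5 dB → -23.5 dBFS; +4 dB make-up → -19.5 dBFS.
Stage 2: below threshold (-19.5 ≤ -3.8); passes unchanged; output -19.5 dBFS.
Stage 3: -19.5 dBFS ≤ -6.7 dBFS, so stage 3 doesn't engage; make-up brings it to -17.5 dBFS.

-17.5 dBFS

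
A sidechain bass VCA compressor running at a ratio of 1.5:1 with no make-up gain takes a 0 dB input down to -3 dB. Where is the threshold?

-9 dB

Let T be the threshold. Output overshoot = (input overshoot)/R, so -3 − T = (0 − T)/1.5.
1.5·(-3 − T) = 0 − T → 0.5·T = -4.5 − 0 = -4.5.
T = -4.5/0.5 = -9 dB.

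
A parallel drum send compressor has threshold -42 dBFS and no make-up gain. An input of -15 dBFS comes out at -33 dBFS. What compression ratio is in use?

Input overshoot = -15 − (-42) = 27 dB; output overshoot = -33 − (-42) = 9 dB.
Ratio = 27 / 9 = 3.

3:1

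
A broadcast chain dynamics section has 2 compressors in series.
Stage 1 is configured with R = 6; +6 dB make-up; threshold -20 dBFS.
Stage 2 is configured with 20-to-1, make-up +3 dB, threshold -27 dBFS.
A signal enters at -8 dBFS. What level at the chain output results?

Stage 1: 12 dB above -20 dBFS, reduced 6:1 to 2 dB above → -18 dBFS; +6 dB make-up → -12 dBFS.
Stage 2: -12 dBFS is 15 dB over -27 dBFS; at 20:1 that becomes 0.75 dB over, giving -26.25 dBFS; +3 dB make-up → -23.25 dBFS.

-23.25 dBFS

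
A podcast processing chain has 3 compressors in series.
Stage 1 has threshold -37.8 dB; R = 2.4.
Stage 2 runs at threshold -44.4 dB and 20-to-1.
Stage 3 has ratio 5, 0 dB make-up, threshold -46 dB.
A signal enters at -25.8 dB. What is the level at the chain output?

-45.564 dB

Stage 1: 12 dB above -37.8 dB, reduced 2.4:1 to 5 dB above → -32.8 dB.
Stage 2: 11.6 dB above -44.4 dB, reduced 20:1 to 0.58 dB above → -43.82 dB.
Stage 3: -43.82 dB is 2.18 dB over -46 dB; at 5:1 that becomes 0.436 dB over, giving -45.564 dB.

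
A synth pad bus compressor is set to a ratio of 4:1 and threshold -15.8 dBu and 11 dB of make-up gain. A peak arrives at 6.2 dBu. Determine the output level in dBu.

0.7 dBu

6.2 dBu sits 22 dB over threshold.
4:1 compression reduces that to 22/4 = 5.5 dB over.
Output = -15.8 + 5.5 = -10.3 dBu; make-up adds 11 dB, giving 0.7 dBu.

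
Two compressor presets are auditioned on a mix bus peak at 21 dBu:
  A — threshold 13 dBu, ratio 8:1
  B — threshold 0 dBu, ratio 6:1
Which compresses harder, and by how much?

B, by 10.5 dB

A: 8 dB over, compressed to 1 dB over, so 7 dB of GR.
B: 21 dB over, compressed to 3.5 dB over, so 17.5 dB of GR.
Difference: 10.5 dB in favour of B.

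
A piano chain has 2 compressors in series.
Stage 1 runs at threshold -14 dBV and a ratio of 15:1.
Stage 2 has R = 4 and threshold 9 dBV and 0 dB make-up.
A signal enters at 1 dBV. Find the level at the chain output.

-13 dBV

Stage 1: 1 dBV is 15 dB over -14 dBV; at 15:1 that becomes 1 dB over, giving -13 dBV.
Stage 2: -13 dBV ≤ 9 dBV, so stage 2 doesn't engage; output -13 dBV.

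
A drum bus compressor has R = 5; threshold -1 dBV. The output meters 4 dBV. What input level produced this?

24 dBV

Post-compression overshoot = 4 − (-1) = 5 dB.
Input overshoot = R × output overshoot = 25 dB → input = -1 + 25 = 24 dBV.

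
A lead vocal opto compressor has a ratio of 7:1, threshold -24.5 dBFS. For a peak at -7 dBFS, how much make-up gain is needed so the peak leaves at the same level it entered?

15 dB

The peak compresses to -24.5 + 17.5/7 = -22 dBFS.
To reach -7 dBFS requires -7 − (-22) = 15 dB of make-up.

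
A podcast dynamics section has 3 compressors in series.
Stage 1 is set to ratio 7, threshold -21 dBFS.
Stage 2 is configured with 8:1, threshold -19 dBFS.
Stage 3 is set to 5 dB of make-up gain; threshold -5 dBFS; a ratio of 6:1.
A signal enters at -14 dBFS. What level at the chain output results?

-15 dBFS

Stage 1: 7 dB above -21 dBFS, reduced 7:1 to 1 dB above → -20 dBFS.
Stage 2: -20 dBFS ≤ -19 dBFS, so stage 2 doesn't engage; output -20 dBFS.
Stage 3: below threshold (-20 ≤ -5); passes unchanged; make-up brings it to -15 dBFS.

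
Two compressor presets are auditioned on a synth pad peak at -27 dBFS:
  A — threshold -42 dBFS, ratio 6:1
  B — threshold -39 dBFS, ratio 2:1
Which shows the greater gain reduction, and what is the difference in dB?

A: overshoot 15 dB → output overshoot 2.5 dB → GR 12.5 dB.
B: overshoot 12 dB → output overshoot 6 dB → GR 6 dB.
Difference: 6.5 dB in favour of A.

A, by 6.5 dB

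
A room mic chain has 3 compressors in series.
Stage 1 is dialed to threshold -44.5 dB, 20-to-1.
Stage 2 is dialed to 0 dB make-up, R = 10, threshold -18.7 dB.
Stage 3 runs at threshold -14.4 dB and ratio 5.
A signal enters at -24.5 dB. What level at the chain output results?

Stage 1: -24.5 dB is 20 dB over -44.5 dB; at 20:1 that becomes 1 dB over, giving -43.5 dB.
Stage 2: -43.5 dB is at or below the -18.7 dB threshold — no compression; output -43.5 dB.
Stage 3: below threshold (-43.5 ≤ -14.4); passes unchanged; output -43.5 dB.

-43.5 dB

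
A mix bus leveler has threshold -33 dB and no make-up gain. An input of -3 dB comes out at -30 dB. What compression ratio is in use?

Input overshoot = -3 − (-33) = 30 dB; output overshoot = -30 − (-33) = 3 dB.
Ratio = 30 / 3 = 10.

10:1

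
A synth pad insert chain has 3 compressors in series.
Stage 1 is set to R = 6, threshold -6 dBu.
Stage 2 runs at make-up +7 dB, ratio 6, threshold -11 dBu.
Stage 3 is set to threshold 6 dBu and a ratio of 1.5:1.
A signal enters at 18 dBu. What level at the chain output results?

Stage 1: 18 dBu is 24 dB over -6 dBu; at 6:1 that becomes 4 dB over, giving -2 dBu.
Stage 2: -2 dBu is 9 dB over -11 dBu; at 6:1 that becomes 1.5 dB over, giving -9.5 dBu; +7 dB make-up → -2.5 dBu.
Stage 3: -2.5 dBu ≤ 6 dBu, so stage 3 doesn't engage; output -2.5 dBu.

-2.5 dBu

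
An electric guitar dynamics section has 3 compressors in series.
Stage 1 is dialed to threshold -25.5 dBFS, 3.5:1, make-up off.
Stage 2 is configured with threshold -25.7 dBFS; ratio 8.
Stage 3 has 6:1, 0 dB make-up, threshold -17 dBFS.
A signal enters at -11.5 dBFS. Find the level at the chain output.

-25.175 dBFS

Stage 1: overshoot 14 dB → 14/3.5 = 4 dB → -21.5 dBFS.
Stage 2: -21.5 dBFS is 4.2 dB over -25.7 dBFS; at 8:1 that becomes 0.525 dB over, giving -25.175 dBFS.
Stage 3: -25.175 dBFS ≤ -17 dBFS, so stage 3 doesn't engage; output -25.175 dBFS.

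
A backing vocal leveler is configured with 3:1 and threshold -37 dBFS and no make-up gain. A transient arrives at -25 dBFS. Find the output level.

The input is 12 dB above the -37 dBFS threshold.
The 12 dB excess becomes 4 dB after 3:1 reduction.
So the level is -37 + 4 = -33 dBFS.

-33 dBFS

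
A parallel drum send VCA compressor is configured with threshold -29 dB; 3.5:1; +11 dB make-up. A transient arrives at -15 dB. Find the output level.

-15 dB sits 14 dB over threshold.
The 14 dB excess becomes 4 dB after 3.5:1 reduction.
That puts the output at -25 dB; make-up adds 11 dB, giving -14 dB.

-14 dB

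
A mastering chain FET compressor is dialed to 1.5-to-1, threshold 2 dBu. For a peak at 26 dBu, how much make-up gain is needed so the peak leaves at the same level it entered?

The peak compresses to 2 + 24/1.5 = 18 dBu.
To reach 26 dBu requires 26 − 18 = 8 dB of make-up.

8 dB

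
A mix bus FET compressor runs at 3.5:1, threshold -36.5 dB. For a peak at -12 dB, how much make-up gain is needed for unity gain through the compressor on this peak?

17.5 dB

The peak compresses to -36.5 + 24.5/3.5 = -29.5 dB.
To reach -12 dB requires -12 − (-29.5) = 17.5 dB of make-up.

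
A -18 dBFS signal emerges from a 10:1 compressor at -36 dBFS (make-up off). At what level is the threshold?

-38 dBFS

Let T be the threshold. Output overshoot = (input overshoot)/R, so -36 − T = (-18 − T)/10.
10·(-36 − T) = -18 − T → 9·T = -360 − (-18) = -342.
T = -342/9 = -38 dBFS.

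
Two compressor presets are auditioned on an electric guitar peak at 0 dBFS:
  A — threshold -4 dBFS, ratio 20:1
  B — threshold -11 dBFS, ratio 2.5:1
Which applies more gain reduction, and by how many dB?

B, by 2.8 dB

A: overshoot 4 dB → output overshoot 0.2 dB → GR 3.8 dB.
B: overshoot 11 dB → output overshoot 4.4 dB → GR 6.6 dB.
Difference: 2.8 dB in favour of B.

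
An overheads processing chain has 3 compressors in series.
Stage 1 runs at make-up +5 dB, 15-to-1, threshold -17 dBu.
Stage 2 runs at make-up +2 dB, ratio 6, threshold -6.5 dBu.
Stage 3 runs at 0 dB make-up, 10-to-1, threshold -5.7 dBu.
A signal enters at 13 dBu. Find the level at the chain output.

Stage 1: overshoot 30 dB → 30/15 = 2 dB → -15 dBu; +5 dB make-up → -10 dBu.
Stage 2: below threshold (-10 ≤ -6.5); passes unchanged; make-up brings it to -8 dBu.
Stage 3: below threshold (-8 ≤ -5.7); passes unchanged; output -8 dBu.

-8 dBu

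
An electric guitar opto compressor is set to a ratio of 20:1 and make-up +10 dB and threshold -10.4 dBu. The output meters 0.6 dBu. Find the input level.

9.6 dBu

Remove make-up: 0.6 − 10 = -9.4 dBu.
Post-compression overshoot = -9.4 − (-10.4) = 1 dB.
Input overshoot = R × output overshoot = 20 dB → input = -10.4 + 20 = 9.6 dBu.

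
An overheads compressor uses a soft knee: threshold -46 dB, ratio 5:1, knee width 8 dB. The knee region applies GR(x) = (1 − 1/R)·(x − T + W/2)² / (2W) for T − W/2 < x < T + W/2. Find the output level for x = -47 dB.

x − T + W/2 = -47 − (-46) + 4 = 3.
GR = (1 − 1/5) × 3² / 16 = 0.8 × 9 / 16 = 0.45 dB.
Output = -47 − 0.45 = -47.45 dB.

-47.45 dB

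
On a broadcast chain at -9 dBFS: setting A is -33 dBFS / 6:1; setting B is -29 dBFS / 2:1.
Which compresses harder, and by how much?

A: GR = 24 − 24/6 = 20 dB.
B: GR = 20 − 20/2 = 10 dB.
A applies 10 dB more gain reduction.

A, by 10 dB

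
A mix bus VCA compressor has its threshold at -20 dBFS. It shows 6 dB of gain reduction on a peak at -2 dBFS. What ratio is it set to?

Input overshoot = -2 − (-20) = 18 dB.
Output overshoot = 18 − 6 = 12 dB.
Ratio = input overshoot / output overshoot = 18 / 12 = 1.5.

1.5:1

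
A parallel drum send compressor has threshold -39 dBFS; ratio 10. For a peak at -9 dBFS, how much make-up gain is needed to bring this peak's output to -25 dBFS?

11 dB

Overshoot 30 dB → 30/10 = 3 dB after compression, so the compressed level is -39 + 3 = -36 dBFS.
Make-up = target − compressed = -25 − (-36) = 11 dB.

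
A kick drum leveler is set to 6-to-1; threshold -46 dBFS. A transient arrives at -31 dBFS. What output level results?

The input is 15 dB above the -46 dBFS threshold.
6:1 compression reduces that to 15/6 = 2.5 dB over.
That puts the output at -43.5 dBFS.

-43.5 dBFS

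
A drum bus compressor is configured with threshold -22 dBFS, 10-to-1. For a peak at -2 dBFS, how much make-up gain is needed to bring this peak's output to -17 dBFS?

Overshoot 20 dB → 20/10 = 2 dB after compression, so the compressed level is -22 + 2 = -20 dBFS.
Make-up = target − compressed = -17 − (-20) = 3 dB.

3 dB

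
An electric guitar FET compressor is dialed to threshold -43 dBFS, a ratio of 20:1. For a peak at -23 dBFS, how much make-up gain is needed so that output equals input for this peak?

19 dB

Without make-up, output = threshold + overshoot/20 = -43 + 1 = -42 dBFS.
Gap to target: 19 dB.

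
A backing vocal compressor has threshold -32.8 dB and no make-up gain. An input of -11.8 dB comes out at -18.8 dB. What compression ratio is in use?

Input overshoot = -11.8 − (-32.8) = 21 dB; output overshoot = -18.8 − (-32.8) = 14 dB.
Ratio = 21 / 14 = 1.5.

1.5:1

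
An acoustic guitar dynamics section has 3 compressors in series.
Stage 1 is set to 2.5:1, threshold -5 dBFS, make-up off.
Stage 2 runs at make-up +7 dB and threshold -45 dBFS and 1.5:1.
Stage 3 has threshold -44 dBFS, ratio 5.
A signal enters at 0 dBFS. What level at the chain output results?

Stage 1: overshoot 5 dB → 5/2.5 = 2 dB → -3 dBFS.
Stage 2: -3 dBFS is 42 dB over -45 dBFS; at 1.5:1 that becomes 28 dB over, giving -17 dBFS; +7 dB make-up → -10 dBFS.
Stage 3: overshoot 34 dB → 34/5 = 6.8 dB → -37.2 dBFS.

-37.2 dBFS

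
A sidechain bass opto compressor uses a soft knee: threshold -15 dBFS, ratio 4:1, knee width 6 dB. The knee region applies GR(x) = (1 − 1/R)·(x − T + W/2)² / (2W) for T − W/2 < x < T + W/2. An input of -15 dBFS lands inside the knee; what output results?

x − T + W/2 = -15 − (-15) + 3 = 3.
GR = (1 − 1/4) × 3² / 12 = 0.75 × 9 / 12 = 0.5625 dB.
Output = -15 − 0.5625 = -15.5625 dBFS.

-15.5625 dBFS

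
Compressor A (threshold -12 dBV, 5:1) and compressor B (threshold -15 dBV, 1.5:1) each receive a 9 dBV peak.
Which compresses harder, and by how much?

A, by 8.8 dB

A: overshoot 21 dB → output overshoot 4.2 dB → GR 16.8 dB.
B: overshoot 24 dB → output overshoot 16 dB → GR 8 dB.
A reduces 8.8 dB more.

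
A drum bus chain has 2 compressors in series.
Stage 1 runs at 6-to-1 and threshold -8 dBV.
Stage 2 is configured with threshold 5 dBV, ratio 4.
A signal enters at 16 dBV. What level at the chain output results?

-4 dBV

Stage 1: 24 dB above -8 dBV, reduced 6:1 to 4 dB above → -4 dBV.
Stage 2: below threshold (-4 ≤ 5); passes unchanged; output -4 dBV.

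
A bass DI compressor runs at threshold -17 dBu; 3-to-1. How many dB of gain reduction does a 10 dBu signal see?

18 dB

10 dBu exceeds the threshold by 27 dB.
At 3:1, output sits 27/3 = 9 dB above threshold.
GR = overshoot in − overshoot out = 27 − 9 = 18 dB.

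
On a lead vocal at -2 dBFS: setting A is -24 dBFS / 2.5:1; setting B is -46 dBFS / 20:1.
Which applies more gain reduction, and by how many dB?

A: overshoot 22 dB → output overshoot 8.8 dB → GR 13.2 dB.
B: overshoot 44 dB → output overshoot 2.2 dB → GR 41.8 dB.
B reduces 28.6 dB more.

B, by 28.6 dB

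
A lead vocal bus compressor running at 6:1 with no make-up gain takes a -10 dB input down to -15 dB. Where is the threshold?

Let T be the threshold. Output overshoot = (input overshoot)/R, so -15 − T = (-10 − T)/6.
6·(-15 − T) = -10 − T → 5·T = -90 − (-10) = -80.
T = -80/5 = -16 dB.

-16 dB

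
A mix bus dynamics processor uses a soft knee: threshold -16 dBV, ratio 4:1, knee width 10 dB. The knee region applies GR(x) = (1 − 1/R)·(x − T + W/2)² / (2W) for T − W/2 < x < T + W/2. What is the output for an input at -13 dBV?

-15.4 dBV

x − T + W/2 = -13 − (-16) + 5 = 8.
GR = (1 − 1/4) × 8² / 20 = 0.75 × 64 / 20 = 2.4 dB.
Output = -13 − 2.4 = -15.4 dBV.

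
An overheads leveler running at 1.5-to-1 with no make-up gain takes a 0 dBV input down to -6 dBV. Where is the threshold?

-18 dBV

Input is 18 dB above T (since output overshoot × R = input overshoot: (-6 − T)·1.5 = 0 − T gives T = -18 dBV).
Check: -18 + (0 − (-18))/1.5 = -18 + 12 = -6 dBV. ✓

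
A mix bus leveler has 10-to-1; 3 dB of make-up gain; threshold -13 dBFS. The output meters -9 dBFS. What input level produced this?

-3 dBFS

Before make-up, the level was -9 − 3 = -12 dBFS.
The compressed level sits -12 − (-13) = 1 dB over threshold.
Before 10:1 compression the overshoot was 1 × 10 = 10 dB, so input = -13 + 10 = -3 dBFS.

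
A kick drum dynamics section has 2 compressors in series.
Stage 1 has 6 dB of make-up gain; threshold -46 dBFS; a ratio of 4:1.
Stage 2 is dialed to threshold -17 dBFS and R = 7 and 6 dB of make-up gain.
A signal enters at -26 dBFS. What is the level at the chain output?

-29 dBFS

Stage 1: overshoot 20 dB → 20/4 = 5 dB → -41 dBFS; +6 dB make-up → -35 dBFS.
Stage 2: -35 dBFS ≤ -17 dBFS, so stage 2 doesn't engage; make-up brings it to -29 dBFS.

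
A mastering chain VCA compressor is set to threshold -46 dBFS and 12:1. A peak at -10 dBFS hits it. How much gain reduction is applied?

-10 dBFS exceeds the threshold by 36 dB.
After 12:1 compression the overshoot becomes 36/12 = 3 dB.
GR = overshoot in − overshoot out = 36 − 3 = 33 dB.

33 dB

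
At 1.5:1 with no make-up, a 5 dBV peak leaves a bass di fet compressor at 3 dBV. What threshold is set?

Input is 6 dB above T (since output overshoot × R = input overshoot: (3 − T)·1.5 = 5 − T gives T = -1 dBV).
Check: -1 + (5 − (-1))/1.5 = -1 + 4 = 3 dBV. ✓

-1 dBV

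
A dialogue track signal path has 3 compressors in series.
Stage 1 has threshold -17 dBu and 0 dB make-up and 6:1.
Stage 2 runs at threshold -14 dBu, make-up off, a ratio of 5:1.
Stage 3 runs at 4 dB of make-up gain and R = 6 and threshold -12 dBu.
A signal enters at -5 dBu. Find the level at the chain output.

Stage 1: overshoot 12 dB → 12/6 = 2 dB → -15 dBu.
Stage 2: -15 dBu ≤ -14 dBu, so stage 2 doesn't engage; output -15 dBu.
Stage 3: below threshold (-15 ≤ -12); passes unchanged; make-up brings it to -11 dBu.

-11 dBu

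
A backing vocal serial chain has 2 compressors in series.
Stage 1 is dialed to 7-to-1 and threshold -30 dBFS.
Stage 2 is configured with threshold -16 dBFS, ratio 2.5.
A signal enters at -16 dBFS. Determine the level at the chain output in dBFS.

-28 dBFS

Stage 1: 14 dB above -30 dBFS, reduced 7:1 to 2 dB above → -28 dBFS.
Stage 2: -28 dBFS is at or below the -16 dBFS threshold — no compression; output -28 dBFS.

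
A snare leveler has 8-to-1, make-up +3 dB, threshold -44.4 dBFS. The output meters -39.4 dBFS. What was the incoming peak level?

-28.4 dBFS

Stripping the +3 dB make-up gives -42.4 dBFS at the gain stage.
Post-compression overshoot = -42.4 − (-44.4) = 2 dB.
Before 8:1 compression the overshoot was 2 × 8 = 16 dB, so input = -44.4 + 16 = -28.4 dBFS.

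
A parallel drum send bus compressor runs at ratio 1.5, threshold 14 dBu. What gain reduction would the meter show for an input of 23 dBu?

3 dB

23 dBu exceeds the threshold by 9 dB.
After 1.5:1 compression the overshoot becomes 9/1.5 = 6 dB.
GR = overshoot in − overshoot out = 9 − 6 = 3 dB.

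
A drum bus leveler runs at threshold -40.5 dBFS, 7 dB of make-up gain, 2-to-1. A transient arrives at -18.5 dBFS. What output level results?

-22.5 dBFS

Overshoot: -18.5 − (-40.5) = 22 dB.
At 2:1 the overshoot is divided by 2, leaving 11 dB above threshold.
So the level is -40.5 + 11 = -29.5 dBFS; make-up adds 7 dB, giving -22.5 dBFS.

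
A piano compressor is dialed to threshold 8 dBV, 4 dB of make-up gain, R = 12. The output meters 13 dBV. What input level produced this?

20 dBV

Before make-up, the level was 13 − 4 = 9 dBV.
That's 1 dB above the 8 dBV threshold.
Undo the ratio: input overshoot = 1 × 12 = 12 dB, giving input = 20 dBV.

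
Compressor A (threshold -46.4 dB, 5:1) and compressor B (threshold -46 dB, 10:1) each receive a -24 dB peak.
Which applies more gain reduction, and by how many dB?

B, by 1.88 dB

A: overshoot 22.4 dB → output overshoot 4.48 dB → GR 17.92 dB.
B: overshoot 22 dB → output overshoot 2.2 dB → GR 19.8 dB.
Difference: 1.88 dB in favour of B.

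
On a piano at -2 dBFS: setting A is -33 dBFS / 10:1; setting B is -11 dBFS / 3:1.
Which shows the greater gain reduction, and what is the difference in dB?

A: GR = 31 − 31/10 = 27.9 dB.
B: GR = 9 − 9/3 = 6 dB.
Difference: 21.9 dB in favour of A.

A, by 21.9 dB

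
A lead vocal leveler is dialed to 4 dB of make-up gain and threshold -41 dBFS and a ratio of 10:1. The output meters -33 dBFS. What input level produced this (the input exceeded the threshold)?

-1 dBFS

Before make-up, the level was -33 − 4 = -37 dBFS.
Post-compression overshoot = -37 − (-41) = 4 dB.
Undo the ratio: input overshoot = 4 × 10 = 40 dB, giving input = -1 dBFS.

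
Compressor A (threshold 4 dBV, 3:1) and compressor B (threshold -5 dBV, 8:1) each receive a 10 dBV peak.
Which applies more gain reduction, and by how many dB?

A: overshoot 6 dB → output overshoot 2 dB → GR 4 dB.
B: overshoot 15 dB → output overshoot 1.875 dB → GR 13.125 dB.
Difference: 9.125 dB in favour of B.

B, by 9.125 dB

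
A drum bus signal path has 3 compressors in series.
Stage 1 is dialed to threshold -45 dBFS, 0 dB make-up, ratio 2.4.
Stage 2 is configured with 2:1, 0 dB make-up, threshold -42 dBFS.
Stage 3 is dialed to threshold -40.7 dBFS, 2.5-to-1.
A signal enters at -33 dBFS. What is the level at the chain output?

Stage 1: 12 dB above -45 dBFS, reduced 2.4:1 to 5 dB above → -40 dBFS.
Stage 2: 2 dB above -42 dBFS, reduced 2:1 to 1 dB above → -41 dBFS.
Stage 3: -41 dBFS is at or below the -40.7 dBFS threshold — no compression; output -41 dBFS.

-41 dBFS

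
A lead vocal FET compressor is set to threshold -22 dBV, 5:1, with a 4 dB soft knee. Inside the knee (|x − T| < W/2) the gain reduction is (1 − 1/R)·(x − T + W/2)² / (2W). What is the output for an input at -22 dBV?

x − T + W/2 = -22 − (-22) + 2 = 2.
GR = (1 − 1/5) × 2² / 8 = 0.8 × 4 / 8 = 0.4 dB.
Output = -22 − 0.4 = -22.4 dBV.

-22.4 dBV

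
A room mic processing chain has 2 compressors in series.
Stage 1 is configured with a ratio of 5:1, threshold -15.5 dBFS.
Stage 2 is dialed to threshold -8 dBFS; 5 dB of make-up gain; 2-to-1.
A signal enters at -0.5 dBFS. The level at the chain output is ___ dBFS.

-7.5 dBFS

Stage 1: overshoot 15 dB → 15/5 = 3 dB → -12.5 dBFS.
Stage 2: below threshold (-12.5 ≤ -8); passes unchanged; make-up brings it to -7.5 dBFS.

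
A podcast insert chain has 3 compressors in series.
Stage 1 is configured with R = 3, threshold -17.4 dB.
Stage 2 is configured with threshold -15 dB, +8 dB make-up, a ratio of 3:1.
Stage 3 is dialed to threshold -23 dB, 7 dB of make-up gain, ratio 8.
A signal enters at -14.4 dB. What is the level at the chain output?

-14.175 dB

Stage 1: -14.4 dB is 3 dB over -17.4 dB; at 3:1 that becomes 1 dB over, giving -16.4 dB.
Stage 2: -16.4 dB is at or below the -15 dB threshold — no compression; make-up brings it to -8.4 dB.
Stage 3: -8.4 dB is 14.6 dB over -23 dB; at 8:1 that becomes 1.825 dB over, giving -21.175 dB; +7 dB make-up → -14.175 dB.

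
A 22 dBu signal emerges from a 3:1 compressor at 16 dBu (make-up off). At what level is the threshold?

13 dBu

Gain reduction = 22 − 16 = 6 dB; output overshoot = GR / (R − 1) = 6 / 2 = 3 dB.
Threshold = output − output overshoot = 16 − 3 = 13 dBu.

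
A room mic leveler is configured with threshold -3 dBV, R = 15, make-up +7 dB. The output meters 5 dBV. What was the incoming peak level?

Stripping the +7 dB make-up gives -2 dBV at the gain stage.
Post-compression overshoot = -2 − (-3) = 1 dB.
Undo the ratio: input overshoot = 1 × 15 = 15 dB, giving input = 12 dBV.

12 dBV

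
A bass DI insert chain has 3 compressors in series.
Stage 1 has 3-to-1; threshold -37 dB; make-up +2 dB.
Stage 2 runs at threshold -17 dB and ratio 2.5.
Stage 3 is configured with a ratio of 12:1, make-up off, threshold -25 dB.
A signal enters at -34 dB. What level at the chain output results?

Stage 1: 3 dB above -37 dB, reduced 3:1 to 1 dB above → -36 dB; +2 dB make-up → -34 dB.
Stage 2: -34 dB ≤ -17 dB, so stage 2 doesn't engage; output -34 dB.
Stage 3: -34 dB is at or below the -25 dB threshold — no compression; output -34 dB.

-34 dB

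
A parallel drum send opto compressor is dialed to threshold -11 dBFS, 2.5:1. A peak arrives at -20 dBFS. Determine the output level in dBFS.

-20 dBFS

-20 dBFS is 9 dB below the -11 dBFS threshold, so no gain reduction is applied.
Output = input = -20 dBFS.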